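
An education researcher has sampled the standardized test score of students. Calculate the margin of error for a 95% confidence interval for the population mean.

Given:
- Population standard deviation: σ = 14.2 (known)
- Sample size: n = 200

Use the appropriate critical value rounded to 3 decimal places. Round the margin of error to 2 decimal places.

The population standard deviation σ is known, so use the z-interval margin of error formula.

For 95% confidence, z* = 1.96 (from standard normal table)

Margin of error formula for z-interval: E = z* × σ/√n

E = 1.96 × 14.2/√200
  = 1.96 × 1.004092
  = 1.9680

Rounded to 2 decimal places:

1.97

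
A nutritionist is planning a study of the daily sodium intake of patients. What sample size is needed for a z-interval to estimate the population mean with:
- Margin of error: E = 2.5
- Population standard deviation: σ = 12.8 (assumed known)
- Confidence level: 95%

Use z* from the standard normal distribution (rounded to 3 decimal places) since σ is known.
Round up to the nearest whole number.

Using z* since population σ is known (z-interval formula).

For 95% confidence, z* = 1.96 (from standard normal table)

Sample size formula for z-interval: n = (z*σ/E)²

n = (1.96 × 12.8 / 2.5)²
  = (10.035200)²
  = 100.7052

Round up to the nearest whole number: n = 101

101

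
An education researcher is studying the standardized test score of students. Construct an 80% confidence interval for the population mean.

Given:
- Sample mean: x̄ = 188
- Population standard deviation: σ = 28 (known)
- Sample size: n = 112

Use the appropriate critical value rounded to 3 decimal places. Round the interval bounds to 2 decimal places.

The population standard deviation σ is known, so use a z-interval (standard normal critical value).

For 80% confidence, z* = 1.282 (from standard normal table)

Standard error: SE = σ/√n = 28/√112 = 2.645751

Margin of error: E = z* × SE = 1.282 × 2.645751 = 3.3919

Z-interval: x̄ ± E = 188 ± 3.3919 = (184.6081, 191.3919)

Rounded to 2 decimal places:

(184.61, 191.39)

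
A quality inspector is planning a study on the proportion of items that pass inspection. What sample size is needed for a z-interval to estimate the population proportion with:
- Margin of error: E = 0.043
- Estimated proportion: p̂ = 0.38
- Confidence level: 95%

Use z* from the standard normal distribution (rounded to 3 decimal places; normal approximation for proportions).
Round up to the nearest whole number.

Using z* for proportion z-interval (normal approximation).

For 95% confidence, z* = 1.96 (from standard normal table)

Sample size formula for proportion z-interval: n = z*²p̂(1-p̂)/E²

n = 1.96² × 0.38 × 0.62 / 0.043²
  = 3.8416 × 0.2356 / 0.001849
  = 489.4975

Round up to the nearest whole number: n = 490

490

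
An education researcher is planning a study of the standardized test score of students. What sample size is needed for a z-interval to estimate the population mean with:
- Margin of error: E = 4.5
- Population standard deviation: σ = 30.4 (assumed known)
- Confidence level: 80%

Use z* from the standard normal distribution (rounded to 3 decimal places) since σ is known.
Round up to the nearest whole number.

Using z* since population σ is known (z-interval formula).

For 80% confidence, z* = 1.282 (from standard normal table)

Sample size formula for z-interval: n = (z*σ/E)²

n = (1.282 × 30.4 / 4.5)²
  = (8.660622)²
  = 75.0064

Round up to the nearest whole number: n = 76

76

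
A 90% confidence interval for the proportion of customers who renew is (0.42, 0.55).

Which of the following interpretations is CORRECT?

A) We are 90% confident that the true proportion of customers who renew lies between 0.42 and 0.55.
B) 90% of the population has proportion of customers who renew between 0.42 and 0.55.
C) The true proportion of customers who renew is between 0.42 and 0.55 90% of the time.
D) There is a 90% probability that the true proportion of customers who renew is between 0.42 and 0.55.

A confidence interval represents our confidence in the procedure, not a probability statement about the parameter.

Key concept: If we repeated this sampling process many times and computed a 90% CI each time, about 90% of those intervals would contain the true population parameter.

For this specific interval (0.42, 0.55):
- Midpoint (point estimate): 0.485
- Margin of error: 0.065

The correct interpretation is the one stating confidence that the true parameter lies in the interval — option A.

A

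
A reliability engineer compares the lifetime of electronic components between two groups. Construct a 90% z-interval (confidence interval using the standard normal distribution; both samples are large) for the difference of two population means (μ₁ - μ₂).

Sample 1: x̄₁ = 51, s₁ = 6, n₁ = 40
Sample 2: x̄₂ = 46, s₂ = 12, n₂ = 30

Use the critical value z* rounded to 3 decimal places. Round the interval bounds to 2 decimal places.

Both samples are large (n₁ = 40 ≥ 30, n₂ = 30 ≥ 30), so a z-interval for the difference of means applies.

Point estimate: x̄₁ - x̄₂ = 51 - 46 = 5

Standard error: SE = √(s₁²/n₁ + s₂²/n₂)
= √(6²/40 + 12²/30)
= √(0.900000 + 4.800000)
= 2.387467

For 90% confidence, z* = 1.645 (from standard normal table)
Margin of error: E = z* × SE = 1.645 × 2.387467 = 3.9274

Z-interval: (x̄₁ - x̄₂) ± E = 5 ± 3.9274 = (1.0726, 8.9274)

Rounded to 2 decimal places:

(1.07, 8.93)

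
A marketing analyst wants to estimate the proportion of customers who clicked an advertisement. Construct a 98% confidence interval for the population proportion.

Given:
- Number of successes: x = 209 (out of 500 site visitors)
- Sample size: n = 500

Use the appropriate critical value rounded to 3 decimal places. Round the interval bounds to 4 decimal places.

Sample proportion: p̂ = 209/500 = 0.418000

Check conditions for normal approximation:
  np̂ = 209 ≥ 10 ✓
  n(1-p̂) = 291 ≥ 10 ✓

The sample is large enough, so use a z-interval (normal approximation) for the proportion.

For 98% confidence, z* = 2.326 (from standard normal table)

Standard error: SE = √(p̂(1-p̂)/n) = √(0.418000×0.582000/500) = 0.02205792

Margin of error: E = z* × SE = 2.326 × 0.02205792 = 0.051307

Z-interval: p̂ ± E = 0.418000 ± 0.051307 = (0.366693, 0.469307)

Rounded to 4 decimal places:

(0.3667, 0.4693)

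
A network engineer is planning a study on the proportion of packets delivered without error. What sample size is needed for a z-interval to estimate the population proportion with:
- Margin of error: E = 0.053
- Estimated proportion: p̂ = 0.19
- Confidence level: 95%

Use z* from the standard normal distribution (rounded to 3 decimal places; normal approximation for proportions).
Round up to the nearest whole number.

Using z* for proportion z-interval (normal approximation).

For 95% confidence, z* = 1.96 (from standard normal table)

Sample size formula for proportion z-interval: n = z*²p̂(1-p̂)/E²

n = 1.96² × 0.19 × 0.81 / 0.053²
  = 3.8416 × 0.1539 / 0.002809
  = 210.4743

Round up to the nearest whole number: n = 211

211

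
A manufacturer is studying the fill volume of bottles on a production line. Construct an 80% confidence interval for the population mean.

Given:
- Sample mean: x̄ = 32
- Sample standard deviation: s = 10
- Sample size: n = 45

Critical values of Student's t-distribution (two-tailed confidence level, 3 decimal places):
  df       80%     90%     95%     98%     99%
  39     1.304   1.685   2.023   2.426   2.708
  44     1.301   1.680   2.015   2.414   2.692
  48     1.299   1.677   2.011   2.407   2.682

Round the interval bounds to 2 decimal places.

The population standard deviation σ is unknown (only the sample standard deviation s is given), so use a t-interval with df = n - 1 = 45 - 1 = 44.

For 80% confidence with df = 44, t* = 1.301 (from t-table)

Standard error: SE = s/√n = 10/√45 = 1.490712

Margin of error: E = t* × SE = 1.301 × 1.490712 = 1.9394

T-interval: x̄ ± E = 32 ± 1.9394 = (30.0606, 33.9394)

Rounded to 2 decimal places:

(30.06, 33.94)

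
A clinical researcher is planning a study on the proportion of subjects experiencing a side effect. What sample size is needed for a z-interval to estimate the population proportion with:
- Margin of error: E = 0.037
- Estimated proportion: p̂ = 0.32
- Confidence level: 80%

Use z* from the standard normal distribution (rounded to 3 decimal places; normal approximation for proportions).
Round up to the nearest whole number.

Using z* for proportion z-interval (normal approximation).

For 80% confidence, z* = 1.282 (from standard normal table)

Sample size formula for proportion z-interval: n = z*²p̂(1-p̂)/E²

n = 1.282² × 0.32 × 0.68 / 0.037²
  = 1.643524 × 0.2176 / 0.001369
  = 261.2351

Round up to the nearest whole number: n = 262

262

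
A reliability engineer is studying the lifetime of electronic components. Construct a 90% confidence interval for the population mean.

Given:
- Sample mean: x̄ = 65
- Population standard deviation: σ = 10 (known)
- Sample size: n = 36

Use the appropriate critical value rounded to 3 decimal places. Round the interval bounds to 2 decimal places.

The population standard deviation σ is known, so use a z-interval (standard normal critical value).

For 90% confidence, z* = 1.645 (from standard normal table)

Standard error: SE = σ/√n = 10/√36 = 1.666667

Margin of error: E = z* × SE = 1.645 × 1.666667 = 2.7417

Z-interval: x̄ ± E = 65 ± 2.7417 = (62.2583, 67.7417)

Rounded to 2 decimal places:

(62.26, 67.74)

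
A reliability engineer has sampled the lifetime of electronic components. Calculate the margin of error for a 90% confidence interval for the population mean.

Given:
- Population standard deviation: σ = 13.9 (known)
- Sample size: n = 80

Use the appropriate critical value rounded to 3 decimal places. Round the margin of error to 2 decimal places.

The population standard deviation σ is known, so use the z-interval margin of error formula.

For 90% confidence, z* = 1.645 (from standard normal table)

Margin of error formula for z-interval: E = z* × σ/√n

E = 1.645 × 13.9/√80
  = 1.645 × 1.554067
  = 2.5564

Rounded to 2 decimal places:

2.56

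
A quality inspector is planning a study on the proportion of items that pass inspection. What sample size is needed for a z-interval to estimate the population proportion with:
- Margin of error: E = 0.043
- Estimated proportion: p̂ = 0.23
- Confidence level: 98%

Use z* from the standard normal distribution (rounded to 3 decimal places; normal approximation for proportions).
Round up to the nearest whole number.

Using z* for proportion z-interval (normal approximation).

For 98% confidence, z* = 2.326 (from standard normal table)

Sample size formula for proportion z-interval: n = z*²p̂(1-p̂)/E²

n = 2.326² × 0.23 × 0.77 / 0.043²
  = 5.410276 × 0.1771 / 0.001849
  = 518.2044

Round up to the nearest whole number: n = 519

519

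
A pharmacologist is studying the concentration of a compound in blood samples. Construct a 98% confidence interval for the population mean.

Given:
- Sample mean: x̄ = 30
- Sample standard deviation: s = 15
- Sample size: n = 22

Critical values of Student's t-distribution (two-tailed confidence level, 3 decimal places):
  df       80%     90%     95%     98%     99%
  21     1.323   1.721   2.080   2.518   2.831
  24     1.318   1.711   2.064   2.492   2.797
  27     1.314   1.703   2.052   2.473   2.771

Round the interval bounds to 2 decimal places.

The population standard deviation σ is unknown (only the sample standard deviation s is given), so use a t-interval with df = n - 1 = 22 - 1 = 21.

For 98% confidence with df = 21, t* = 2.518 (from t-table)

Standard error: SE = s/√n = 15/√22 = 3.198011

Margin of error: E = t* × SE = 2.518 × 3.198011 = 8.0526

T-interval: x̄ ± E = 30 ± 8.0526 = (21.9474, 38.0526)

Rounded to 2 decimal places:

(21.95, 38.05)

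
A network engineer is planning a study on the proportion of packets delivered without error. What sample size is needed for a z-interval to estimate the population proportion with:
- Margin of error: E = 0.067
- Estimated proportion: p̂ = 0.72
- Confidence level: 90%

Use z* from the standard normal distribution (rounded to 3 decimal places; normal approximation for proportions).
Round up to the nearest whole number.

Using z* for proportion z-interval (normal approximation).

For 90% confidence, z* = 1.645 (from standard normal table)

Sample size formula for proportion z-interval: n = z*²p̂(1-p̂)/E²

n = 1.645² × 0.72 × 0.28 / 0.067²
  = 2.706025 × 0.2016 / 0.004489
  = 121.5270

Round up to the nearest whole number: n = 122

122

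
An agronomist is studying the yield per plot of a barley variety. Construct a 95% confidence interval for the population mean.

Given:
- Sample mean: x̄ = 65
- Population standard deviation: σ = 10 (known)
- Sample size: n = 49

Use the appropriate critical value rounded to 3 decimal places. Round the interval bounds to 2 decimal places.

The population standard deviation σ is known, so use a z-interval (standard normal critical value).

For 95% confidence, z* = 1.96 (from standard normal table)

Standard error: SE = σ/√n = 10/√49 = 1.428571

Margin of error: E = z* × SE = 1.96 × 1.428571 = 2.8000

Z-interval: x̄ ± E = 65 ± 2.8000 = (62.2000, 67.8000)

Rounded to 2 decimal places:

(62.20, 67.80)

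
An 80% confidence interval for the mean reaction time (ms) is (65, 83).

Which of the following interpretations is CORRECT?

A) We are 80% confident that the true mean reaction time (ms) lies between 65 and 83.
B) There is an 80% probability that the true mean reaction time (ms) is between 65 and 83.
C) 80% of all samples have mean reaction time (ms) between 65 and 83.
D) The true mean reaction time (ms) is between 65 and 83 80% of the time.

A confidence interval represents our confidence in the procedure, not a probability statement about the parameter.

Key concept: If we repeated this sampling process many times and computed an 80% CI each time, about 80% of those intervals would contain the true population parameter.

For this specific interval (65, 83):
- Midpoint (point estimate): 74
- Margin of error: 9

The correct interpretation is the one stating confidence that the true parameter lies in the interval — option A.

A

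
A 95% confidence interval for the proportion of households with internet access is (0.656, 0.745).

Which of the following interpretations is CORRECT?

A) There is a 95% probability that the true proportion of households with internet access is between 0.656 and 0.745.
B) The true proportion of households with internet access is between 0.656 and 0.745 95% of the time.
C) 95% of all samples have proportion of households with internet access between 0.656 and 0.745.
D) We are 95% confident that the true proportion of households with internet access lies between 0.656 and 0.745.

A confidence interval represents our confidence in the procedure, not a probability statement about the parameter.

Key concept: If we repeated this sampling process many times and computed a 95% CI each time, about 95% of those intervals would contain the true population parameter.

For this specific interval (0.656, 0.745):
- Midpoint (point estimate): 0.7005
- Margin of error: 0.0445

The correct interpretation is the one stating confidence that the true parameter lies in the interval — option D.

D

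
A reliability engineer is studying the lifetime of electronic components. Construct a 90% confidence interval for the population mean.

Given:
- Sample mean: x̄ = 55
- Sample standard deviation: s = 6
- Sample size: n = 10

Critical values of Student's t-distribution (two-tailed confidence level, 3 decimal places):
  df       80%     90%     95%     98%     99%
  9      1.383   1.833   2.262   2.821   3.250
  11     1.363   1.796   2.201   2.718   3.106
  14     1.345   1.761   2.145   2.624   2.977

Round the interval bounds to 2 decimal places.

The population standard deviation σ is unknown (only the sample standard deviation s is given), so use a t-interval with df = n - 1 = 10 - 1 = 9.

For 90% confidence with df = 9, t* = 1.833 (from t-table)

Standard error: SE = s/√n = 6/√10 = 1.897367

Margin of error: E = t* × SE = 1.833 × 1.897367 = 3.4779

T-interval: x̄ ± E = 55 ± 3.4779 = (51.5221, 58.4779)

Rounded to 2 decimal places:

(51.52, 58.48)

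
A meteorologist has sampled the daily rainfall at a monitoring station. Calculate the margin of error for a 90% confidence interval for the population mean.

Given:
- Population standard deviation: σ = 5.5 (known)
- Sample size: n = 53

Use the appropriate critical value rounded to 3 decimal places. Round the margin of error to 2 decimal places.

The population standard deviation σ is known, so use the z-interval margin of error formula.

For 90% confidence, z* = 1.645 (from standard normal table)

Margin of error formula for z-interval: E = z* × σ/√n

E = 1.645 × 5.5/√53
  = 1.645 × 0.755483
  = 1.2428

Rounded to 2 decimal places:

1.24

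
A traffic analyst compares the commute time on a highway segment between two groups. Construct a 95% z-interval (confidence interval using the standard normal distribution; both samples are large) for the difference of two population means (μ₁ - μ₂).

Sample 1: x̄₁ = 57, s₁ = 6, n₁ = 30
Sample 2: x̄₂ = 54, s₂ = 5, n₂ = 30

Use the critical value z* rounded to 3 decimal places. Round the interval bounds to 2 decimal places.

Both samples are large (n₁ = 30 ≥ 30, n₂ = 30 ≥ 30), so a z-interval for the difference of means applies.

Point estimate: x̄₁ - x̄₂ = 57 - 54 = 3

Standard error: SE = √(s₁²/n₁ + s₂²/n₂)
= √(6²/30 + 5²/30)
= √(1.200000 + 0.833333)
= 1.425950

For 95% confidence, z* = 1.96 (from standard normal table)
Margin of error: E = z* × SE = 1.96 × 1.425950 = 2.7949

Z-interval: (x̄₁ - x̄₂) ± E = 3 ± 2.7949 = (0.2051, 5.7949)

Rounded to 2 decimal places:

(0.21, 5.79)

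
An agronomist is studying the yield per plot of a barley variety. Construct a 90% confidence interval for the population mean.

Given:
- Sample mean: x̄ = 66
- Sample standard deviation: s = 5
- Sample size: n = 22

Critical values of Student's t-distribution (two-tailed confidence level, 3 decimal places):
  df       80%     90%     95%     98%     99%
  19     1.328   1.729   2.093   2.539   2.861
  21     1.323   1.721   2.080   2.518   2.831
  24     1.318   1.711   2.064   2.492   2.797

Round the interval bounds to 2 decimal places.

The population standard deviation σ is unknown (only the sample standard deviation s is given), so use a t-interval with df = n - 1 = 22 - 1 = 21.

For 90% confidence with df = 21, t* = 1.721 (from t-table)

Standard error: SE = s/√n = 5/√22 = 1.066004

Margin of error: E = t* × SE = 1.721 × 1.066004 = 1.8346

T-interval: x̄ ± E = 66 ± 1.8346 = (64.1654, 67.8346)

Rounded to 2 decimal places:

(64.17, 67.83)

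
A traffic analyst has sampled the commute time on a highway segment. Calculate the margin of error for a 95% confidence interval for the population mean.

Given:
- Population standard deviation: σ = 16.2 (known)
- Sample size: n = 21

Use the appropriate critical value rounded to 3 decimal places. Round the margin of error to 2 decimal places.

The population standard deviation σ is known, so use the z-interval margin of error formula.

For 95% confidence, z* = 1.96 (from standard normal table)

Margin of error formula for z-interval: E = z* × σ/√n

E = 1.96 × 16.2/√21
  = 1.96 × 3.535130
  = 6.9289

Rounded to 2 decimal places:

6.93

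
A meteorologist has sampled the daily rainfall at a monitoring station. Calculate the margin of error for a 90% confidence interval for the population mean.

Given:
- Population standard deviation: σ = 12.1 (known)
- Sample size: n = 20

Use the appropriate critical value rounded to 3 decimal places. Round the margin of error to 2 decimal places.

The population standard deviation σ is known, so use the z-interval margin of error formula.

For 90% confidence, z* = 1.645 (from standard normal table)

Margin of error formula for z-interval: E = z* × σ/√n

E = 1.645 × 12.1/√20
  = 1.645 × 2.705642
  = 4.4508

Rounded to 2 decimal places:

4.45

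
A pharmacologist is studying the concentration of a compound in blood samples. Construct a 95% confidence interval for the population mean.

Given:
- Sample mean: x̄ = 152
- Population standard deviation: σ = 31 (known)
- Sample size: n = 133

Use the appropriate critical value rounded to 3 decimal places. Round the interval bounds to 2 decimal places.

The population standard deviation σ is known, so use a z-interval (standard normal critical value).

For 95% confidence, z* = 1.96 (from standard normal table)

Standard error: SE = σ/√n = 31/√133 = 2.688041

Margin of error: E = z* × SE = 1.96 × 2.688041 = 5.2686

Z-interval: x̄ ± E = 152 ± 5.2686 = (146.7314, 157.2686)

Rounded to 2 decimal places:

(146.73, 157.27)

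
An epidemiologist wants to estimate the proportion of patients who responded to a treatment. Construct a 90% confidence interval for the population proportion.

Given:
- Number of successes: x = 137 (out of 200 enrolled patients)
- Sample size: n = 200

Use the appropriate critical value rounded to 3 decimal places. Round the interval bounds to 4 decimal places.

Sample proportion: p̂ = 137/200 = 0.685000

Check conditions for normal approximation:
  np̂ = 137 ≥ 10 ✓
  n(1-p̂) = 63 ≥ 10 ✓

The sample is large enough, so use a z-interval (normal approximation) for the proportion.

For 90% confidence, z* = 1.645 (from standard normal table)

Standard error: SE = √(p̂(1-p̂)/n) = √(0.685000×0.315000/200) = 0.03284623

Margin of error: E = z* × SE = 1.645 × 0.03284623 = 0.054032

Z-interval: p̂ ± E = 0.685000 ± 0.054032 = (0.630968, 0.739032)

Rounded to 4 decimal places:

(0.6310, 0.7390)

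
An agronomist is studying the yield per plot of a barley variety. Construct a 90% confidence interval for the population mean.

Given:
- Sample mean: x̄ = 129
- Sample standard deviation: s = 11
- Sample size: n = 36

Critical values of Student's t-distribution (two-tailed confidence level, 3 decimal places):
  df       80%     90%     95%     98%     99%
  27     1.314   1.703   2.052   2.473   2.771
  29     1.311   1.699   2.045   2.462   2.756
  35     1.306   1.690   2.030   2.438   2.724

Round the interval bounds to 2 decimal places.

The population standard deviation σ is unknown (only the sample standard deviation s is given), so use a t-interval with df = n - 1 = 36 - 1 = 35.

For 90% confidence with df = 35, t* = 1.690 (from t-table)

Standard error: SE = s/√n = 11/√36 = 1.833333

Margin of error: E = t* × SE = 1.690 × 1.833333 = 3.0983

T-interval: x̄ ± E = 129 ± 3.0983 = (125.9017, 132.0983)

Rounded to 2 decimal places:

(125.90, 132.10)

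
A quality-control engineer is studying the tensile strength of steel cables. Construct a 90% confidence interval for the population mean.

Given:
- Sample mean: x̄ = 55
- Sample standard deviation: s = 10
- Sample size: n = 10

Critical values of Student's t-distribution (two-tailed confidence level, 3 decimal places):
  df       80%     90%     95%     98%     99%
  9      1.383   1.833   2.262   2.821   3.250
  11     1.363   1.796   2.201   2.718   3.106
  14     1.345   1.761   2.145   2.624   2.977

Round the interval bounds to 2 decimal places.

The population standard deviation σ is unknown (only the sample standard deviation s is given), so use a t-interval with df = n - 1 = 10 - 1 = 9.

For 90% confidence with df = 9, t* = 1.833 (from t-table)

Standard error: SE = s/√n = 10/√10 = 3.162278

Margin of error: E = t* × SE = 1.833 × 3.162278 = 5.7965

T-interval: x̄ ± E = 55 ± 5.7965 = (49.2035, 60.7965)

Rounded to 2 decimal places:

(49.20, 60.80)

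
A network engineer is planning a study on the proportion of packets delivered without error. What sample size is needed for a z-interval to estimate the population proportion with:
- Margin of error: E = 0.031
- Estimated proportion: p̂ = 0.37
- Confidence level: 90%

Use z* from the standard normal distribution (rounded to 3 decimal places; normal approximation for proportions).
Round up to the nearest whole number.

Using z* for proportion z-interval (normal approximation).

For 90% confidence, z* = 1.645 (from standard normal table)

Sample size formula for proportion z-interval: n = z*²p̂(1-p̂)/E²

n = 1.645² × 0.37 × 0.63 / 0.031²
  = 2.706025 × 0.2331 / 0.000961
  = 656.3730

Round up to the nearest whole number: n = 657

657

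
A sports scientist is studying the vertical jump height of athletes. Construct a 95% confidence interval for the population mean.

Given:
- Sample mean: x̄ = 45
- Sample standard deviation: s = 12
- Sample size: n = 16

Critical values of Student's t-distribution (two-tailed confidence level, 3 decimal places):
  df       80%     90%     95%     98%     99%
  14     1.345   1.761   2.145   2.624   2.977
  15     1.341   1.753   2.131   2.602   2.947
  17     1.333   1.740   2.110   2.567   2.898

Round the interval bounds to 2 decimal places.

The population standard deviation σ is unknown (only the sample standard deviation s is given), so use a t-interval with df = n - 1 = 16 - 1 = 15.

For 95% confidence with df = 15, t* = 2.131 (from t-table)

Standard error: SE = s/√n = 12/√16 = 3.000000

Margin of error: E = t* × SE = 2.131 × 3.000000 = 6.3930

T-interval: x̄ ± E = 45 ± 6.3930 = (38.6070, 51.3930)

Rounded to 2 decimal places:

(38.61, 51.39)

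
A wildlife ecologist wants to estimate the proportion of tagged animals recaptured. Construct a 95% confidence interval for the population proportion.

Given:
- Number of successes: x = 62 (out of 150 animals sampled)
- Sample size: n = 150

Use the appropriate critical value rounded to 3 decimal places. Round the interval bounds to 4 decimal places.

Sample proportion: p̂ = 62/150 = 0.413333

Check conditions for normal approximation:
  np̂ = 62 ≥ 10 ✓
  n(1-p̂) = 88 ≥ 10 ✓

The sample is large enough, so use a z-interval (normal approximation) for the proportion.

For 95% confidence, z* = 1.96 (from standard normal table)

Standard error: SE = √(p̂(1-p̂)/n) = √(0.413333×0.586667/150) = 0.04020687

Margin of error: E = z* × SE = 1.96 × 0.04020687 = 0.078805

Z-interval: p̂ ± E = 0.413333 ± 0.078805 = (0.334528, 0.492139)

Rounded to 4 decimal places:

(0.3345, 0.4921)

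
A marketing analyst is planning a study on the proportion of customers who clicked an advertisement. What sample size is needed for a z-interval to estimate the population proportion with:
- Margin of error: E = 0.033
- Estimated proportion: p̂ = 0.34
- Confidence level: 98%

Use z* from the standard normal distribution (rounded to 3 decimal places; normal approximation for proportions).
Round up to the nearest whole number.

Using z* for proportion z-interval (normal approximation).

For 98% confidence, z* = 2.326 (from standard normal table)

Sample size formula for proportion z-interval: n = z*²p̂(1-p̂)/E²

n = 2.326² × 0.34 × 0.66 / 0.033²
  = 5.410276 × 0.2244 / 0.001089
  = 1114.8448

Round up to the nearest whole number: n = 1115

1115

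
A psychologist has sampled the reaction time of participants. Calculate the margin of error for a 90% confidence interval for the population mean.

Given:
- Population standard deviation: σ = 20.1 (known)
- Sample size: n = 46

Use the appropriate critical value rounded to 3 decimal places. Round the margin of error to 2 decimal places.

The population standard deviation σ is known, so use the z-interval margin of error formula.

For 90% confidence, z* = 1.645 (from standard normal table)

Margin of error formula for z-interval: E = z* × σ/√n

E = 1.645 × 20.1/√46
  = 1.645 × 2.963583
  = 4.8751

Rounded to 2 decimal places:

4.88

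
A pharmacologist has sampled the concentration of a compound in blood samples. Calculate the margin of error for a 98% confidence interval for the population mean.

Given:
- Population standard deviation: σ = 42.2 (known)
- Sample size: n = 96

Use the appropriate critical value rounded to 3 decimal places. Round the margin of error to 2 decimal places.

The population standard deviation σ is known, so use the z-interval margin of error formula.

For 98% confidence, z* = 2.326 (from standard normal table)

Margin of error formula for z-interval: E = z* × σ/√n

E = 2.326 × 42.2/√96
  = 2.326 × 4.307019
  = 10.0181

Rounded to 2 decimal places:

10.02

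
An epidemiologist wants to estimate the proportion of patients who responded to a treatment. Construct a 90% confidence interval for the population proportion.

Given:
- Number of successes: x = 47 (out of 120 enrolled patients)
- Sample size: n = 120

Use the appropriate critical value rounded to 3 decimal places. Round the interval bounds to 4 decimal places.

Sample proportion: p̂ = 47/120 = 0.391667

Check conditions for normal approximation:
  np̂ = 47 ≥ 10 ✓
  n(1-p̂) = 73 ≥ 10 ✓

The sample is large enough, so use a z-interval (normal approximation) for the proportion.

For 90% confidence, z* = 1.645 (from standard normal table)

Standard error: SE = √(p̂(1-p̂)/n) = √(0.391667×0.608333/120) = 0.04455931

Margin of error: E = z* × SE = 1.645 × 0.04455931 = 0.073300

Z-interval: p̂ ± E = 0.391667 ± 0.073300 = (0.318367, 0.464967)

Rounded to 4 decimal places:

(0.3184, 0.4650)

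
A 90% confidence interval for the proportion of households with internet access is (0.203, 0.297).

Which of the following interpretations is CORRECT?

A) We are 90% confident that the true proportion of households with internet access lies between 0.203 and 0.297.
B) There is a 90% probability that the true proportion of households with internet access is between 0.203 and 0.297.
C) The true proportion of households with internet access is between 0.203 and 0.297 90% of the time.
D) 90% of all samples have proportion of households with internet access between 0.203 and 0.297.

A confidence interval represents our confidence in the procedure, not a probability statement about the parameter.

Key concept: If we repeated this sampling process many times and computed a 90% CI each time, about 90% of those intervals would contain the true population parameter.

For this specific interval (0.203, 0.297):
- Midpoint (point estimate): 0.25
- Margin of error: 0.047

The correct interpretation is the one stating confidence that the true parameter lies in the interval — option A.

A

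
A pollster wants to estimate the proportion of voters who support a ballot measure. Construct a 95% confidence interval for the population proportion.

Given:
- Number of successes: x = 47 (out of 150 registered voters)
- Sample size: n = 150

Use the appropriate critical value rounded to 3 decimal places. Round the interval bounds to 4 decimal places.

Sample proportion: p̂ = 47/150 = 0.313333

Check conditions for normal approximation:
  np̂ = 47 ≥ 10 ✓
  n(1-p̂) = 103 ≥ 10 ✓

The sample is large enough, so use a z-interval (normal approximation) for the proportion.

For 95% confidence, z* = 1.96 (from standard normal table)

Standard error: SE = √(p̂(1-p̂)/n) = √(0.313333×0.686667/150) = 0.03787308

Margin of error: E = z* × SE = 1.96 × 0.03787308 = 0.074231

Z-interval: p̂ ± E = 0.313333 ± 0.074231 = (0.239102, 0.387565)

Rounded to 4 decimal places:

(0.2391, 0.3876)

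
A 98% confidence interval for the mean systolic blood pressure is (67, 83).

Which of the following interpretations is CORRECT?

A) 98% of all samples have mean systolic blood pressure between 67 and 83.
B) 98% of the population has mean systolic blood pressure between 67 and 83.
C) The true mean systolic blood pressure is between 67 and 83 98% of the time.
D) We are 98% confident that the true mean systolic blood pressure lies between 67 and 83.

A confidence interval represents our confidence in the procedure, not a probability statement about the parameter.

Key concept: If we repeated this sampling process many times and computed a 98% CI each time, about 98% of those intervals would contain the true population parameter.

For this specific interval (67, 83):
- Midpoint (point estimate): 75
- Margin of error: 8

The correct interpretation is the one stating confidence that the true parameter lies in the interval — option D.

D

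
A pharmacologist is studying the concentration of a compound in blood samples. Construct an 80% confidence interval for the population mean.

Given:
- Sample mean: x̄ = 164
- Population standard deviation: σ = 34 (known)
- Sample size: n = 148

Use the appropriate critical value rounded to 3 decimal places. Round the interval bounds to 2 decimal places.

The population standard deviation σ is known, so use a z-interval (standard normal critical value).

For 80% confidence, z* = 1.282 (from standard normal table)

Standard error: SE = σ/√n = 34/√148 = 2.794783

Margin of error: E = z* × SE = 1.282 × 2.794783 = 3.5829

Z-interval: x̄ ± E = 164 ± 3.5829 = (160.4171, 167.5829)

Rounded to 2 decimal places:

(160.42, 167.58)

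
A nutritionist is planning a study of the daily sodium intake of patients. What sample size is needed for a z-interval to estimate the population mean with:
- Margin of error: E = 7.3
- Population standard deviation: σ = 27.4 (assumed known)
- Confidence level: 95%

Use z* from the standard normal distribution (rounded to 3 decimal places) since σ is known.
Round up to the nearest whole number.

Using z* since population σ is known (z-interval formula).

For 95% confidence, z* = 1.96 (from standard normal table)

Sample size formula for z-interval: n = (z*σ/E)²

n = (1.96 × 27.4 / 7.3)²
  = (7.356712)²
  = 54.1212

Round up to the nearest whole number: n = 55

55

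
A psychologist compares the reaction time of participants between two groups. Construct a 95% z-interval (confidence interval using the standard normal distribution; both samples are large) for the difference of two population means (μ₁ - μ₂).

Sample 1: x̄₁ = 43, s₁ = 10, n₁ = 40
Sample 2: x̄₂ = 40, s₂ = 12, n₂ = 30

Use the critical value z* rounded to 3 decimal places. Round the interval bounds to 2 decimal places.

Both samples are large (n₁ = 40 ≥ 30, n₂ = 30 ≥ 30), so a z-interval for the difference of means applies.

Point estimate: x̄₁ - x̄₂ = 43 - 40 = 3

Standard error: SE = √(s₁²/n₁ + s₂²/n₂)
= √(10²/40 + 12²/30)
= √(2.500000 + 4.800000)
= 2.701851

For 95% confidence, z* = 1.96 (from standard normal table)
Margin of error: E = z* × SE = 1.96 × 2.701851 = 5.2956

Z-interval: (x̄₁ - x̄₂) ± E = 3 ± 5.2956 = (-2.2956, 8.2956)

Rounded to 2 decimal places:

(-2.30, 8.30)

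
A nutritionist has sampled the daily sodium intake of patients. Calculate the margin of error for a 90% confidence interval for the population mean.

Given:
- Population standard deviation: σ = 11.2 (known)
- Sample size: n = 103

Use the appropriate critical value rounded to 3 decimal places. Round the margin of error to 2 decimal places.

The population standard deviation σ is known, so use the z-interval margin of error formula.

For 90% confidence, z* = 1.645 (from standard normal table)

Margin of error formula for z-interval: E = z* × σ/√n

E = 1.645 × 11.2/√103
  = 1.645 × 1.103569
  = 1.8154

Rounded to 2 decimal places:

1.82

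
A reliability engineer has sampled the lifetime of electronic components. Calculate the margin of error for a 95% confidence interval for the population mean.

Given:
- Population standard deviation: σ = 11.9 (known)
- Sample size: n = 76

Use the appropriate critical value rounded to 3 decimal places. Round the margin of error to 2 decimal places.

The population standard deviation σ is known, so use the z-interval margin of error formula.

For 95% confidence, z* = 1.96 (from standard normal table)

Margin of error formula for z-interval: E = z* × σ/√n

E = 1.96 × 11.9/√76
  = 1.96 × 1.365024
  = 2.6754

Rounded to 2 decimal places:

2.68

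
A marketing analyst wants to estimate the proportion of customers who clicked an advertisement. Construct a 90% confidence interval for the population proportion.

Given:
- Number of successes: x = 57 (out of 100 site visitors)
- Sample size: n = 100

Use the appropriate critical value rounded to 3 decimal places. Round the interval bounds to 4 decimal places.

Sample proportion: p̂ = 57/100 = 0.570000

Check conditions for normal approximation:
  np̂ = 57 ≥ 10 ✓
  n(1-p̂) = 43 ≥ 10 ✓

The sample is large enough, so use a z-interval (normal approximation) for the proportion.

For 90% confidence, z* = 1.645 (from standard normal table)

Standard error: SE = √(p̂(1-p̂)/n) = √(0.570000×0.430000/100) = 0.04950758

Margin of error: E = z* × SE = 1.645 × 0.04950758 = 0.081440

Z-interval: p̂ ± E = 0.570000 ± 0.081440 = (0.488560, 0.651440)

Rounded to 4 decimal places:

(0.4886, 0.6514)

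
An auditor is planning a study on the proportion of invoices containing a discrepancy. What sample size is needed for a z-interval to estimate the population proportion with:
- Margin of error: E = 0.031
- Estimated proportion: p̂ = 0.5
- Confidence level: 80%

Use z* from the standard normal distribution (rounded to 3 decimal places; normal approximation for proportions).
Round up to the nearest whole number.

Using z* for proportion z-interval (normal approximation).

For 80% confidence, z* = 1.282 (from standard normal table)

Sample size formula for proportion z-interval: n = z*²p̂(1-p̂)/E²

n = 1.282² × 0.5 × 0.5 / 0.031²
  = 1.643524 × 0.25 / 0.000961
  = 427.5557

Round up to the nearest whole number: n = 428

428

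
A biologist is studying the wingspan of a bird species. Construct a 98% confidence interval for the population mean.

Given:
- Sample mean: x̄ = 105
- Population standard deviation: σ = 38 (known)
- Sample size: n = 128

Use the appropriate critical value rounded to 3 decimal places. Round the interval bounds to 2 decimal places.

The population standard deviation σ is known, so use a z-interval (standard normal critical value).

For 98% confidence, z* = 2.326 (from standard normal table)

Standard error: SE = σ/√n = 38/√128 = 3.358757

Margin of error: E = z* × SE = 2.326 × 3.358757 = 7.8125

Z-interval: x̄ ± E = 105 ± 7.8125 = (97.1875, 112.8125)

Rounded to 2 decimal places:

(97.19, 112.81)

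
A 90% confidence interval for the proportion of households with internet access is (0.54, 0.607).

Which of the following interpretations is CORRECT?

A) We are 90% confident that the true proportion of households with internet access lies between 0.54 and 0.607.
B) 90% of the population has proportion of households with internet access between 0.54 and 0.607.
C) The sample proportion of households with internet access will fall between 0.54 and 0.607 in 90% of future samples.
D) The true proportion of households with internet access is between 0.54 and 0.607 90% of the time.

A confidence interval represents our confidence in the procedure, not a probability statement about the parameter.

Key concept: If we repeated this sampling process many times and computed a 90% CI each time, about 90% of those intervals would contain the true population parameter.

For this specific interval (0.54, 0.607):
- Midpoint (point estimate): 0.5735
- Margin of error: 0.0335

The correct interpretation is the one stating confidence that the true parameter lies in the interval — option A.

A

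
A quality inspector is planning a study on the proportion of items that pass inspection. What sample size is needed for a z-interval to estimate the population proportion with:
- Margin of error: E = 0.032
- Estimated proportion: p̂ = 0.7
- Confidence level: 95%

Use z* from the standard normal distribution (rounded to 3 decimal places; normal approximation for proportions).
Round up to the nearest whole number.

Using z* for proportion z-interval (normal approximation).

For 95% confidence, z* = 1.96 (from standard normal table)

Sample size formula for proportion z-interval: n = z*²p̂(1-p̂)/E²

n = 1.96² × 0.7 × 0.3 / 0.032²
  = 3.8416 × 0.21 / 0.001024
  = 787.8281

Round up to the nearest whole number: n = 788

788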